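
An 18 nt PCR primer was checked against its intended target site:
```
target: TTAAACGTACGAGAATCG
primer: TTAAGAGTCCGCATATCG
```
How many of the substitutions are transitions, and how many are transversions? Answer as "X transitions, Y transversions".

Mismatches (1-based):
position 5: A→G (purine→purine, transition)
position 6: C→A (pyrimidine→purine, transversion)
position 9: A→C (purine→pyrimidine, transversion)
position 12: A→C (purine→pyrimidine, transversion)
position 13: G→A (purine→purine, transition)
position 14: A→T (purine→pyrimidine, transversion)

2 transitions, 4 transversions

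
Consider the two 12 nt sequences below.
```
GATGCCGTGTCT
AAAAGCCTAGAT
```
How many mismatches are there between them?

8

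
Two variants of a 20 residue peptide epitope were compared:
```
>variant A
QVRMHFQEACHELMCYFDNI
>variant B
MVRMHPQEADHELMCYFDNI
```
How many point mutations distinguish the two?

3

The sequences differ at positions 1, 6, 10 (1-based) — 3 in total.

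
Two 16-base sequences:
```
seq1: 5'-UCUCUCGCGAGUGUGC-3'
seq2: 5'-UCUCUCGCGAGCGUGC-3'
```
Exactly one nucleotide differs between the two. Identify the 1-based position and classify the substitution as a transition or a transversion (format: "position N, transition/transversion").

position 12, transition

The sequences differ only at position 12: U→C (pyrimidine→pyrimidine), a transition.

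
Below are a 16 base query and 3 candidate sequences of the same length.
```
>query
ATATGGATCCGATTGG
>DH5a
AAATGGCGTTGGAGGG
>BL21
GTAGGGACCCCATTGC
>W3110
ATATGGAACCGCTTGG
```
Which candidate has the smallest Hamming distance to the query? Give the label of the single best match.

DH5a differs at 8 bases; BL21 differs at 5 bases; W3110 differs at 2 bases. The closest is W3110.

W3110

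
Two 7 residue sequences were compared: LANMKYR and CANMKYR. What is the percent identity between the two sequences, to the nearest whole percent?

86%

Mismatch at position 1 (1-based): 1 of 7.
Identical positions: 6/7 = 85.71% → 86%.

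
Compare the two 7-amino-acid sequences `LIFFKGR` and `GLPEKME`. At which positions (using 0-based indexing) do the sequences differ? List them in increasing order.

0, 1, 2, 3, 5, 6

Differences at position 0 (L→G), position 1 (I→L), position 2 (F→P), position 3 (F→E), position 5 (G→M), position 6 (R→E).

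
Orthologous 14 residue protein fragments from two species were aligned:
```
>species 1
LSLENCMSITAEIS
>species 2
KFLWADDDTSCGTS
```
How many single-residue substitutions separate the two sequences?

12

Comparing position by position, 12 residues differ: 1 (L/K), 2 (S/F), 4 (E/W), 5 (N/A), 6 (C/D), 7 (M/D), 8 (S/D), 9 (I/T), 10 (T/S), 11 (A/C), 12 (E/G), 13 (I/T).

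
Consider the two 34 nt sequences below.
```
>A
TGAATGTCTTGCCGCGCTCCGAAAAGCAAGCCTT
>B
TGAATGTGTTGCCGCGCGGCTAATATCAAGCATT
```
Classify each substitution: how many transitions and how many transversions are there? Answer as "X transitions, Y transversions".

0 transitions, 7 transversions

Transitions (purine↔purine or pyrimidine↔pyrimidine): none.
Transversions (purine↔pyrimidine): 8 C→G, 18 T→G, 19 C→G, 21 G→T, 24 A→T, 26 G→T, 32 C→A.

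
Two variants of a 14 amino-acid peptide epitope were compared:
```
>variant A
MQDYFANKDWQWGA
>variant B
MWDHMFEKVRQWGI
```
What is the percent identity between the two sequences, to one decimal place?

42.9%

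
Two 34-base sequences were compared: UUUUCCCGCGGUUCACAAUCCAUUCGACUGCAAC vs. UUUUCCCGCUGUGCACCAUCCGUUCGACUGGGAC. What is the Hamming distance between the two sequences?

6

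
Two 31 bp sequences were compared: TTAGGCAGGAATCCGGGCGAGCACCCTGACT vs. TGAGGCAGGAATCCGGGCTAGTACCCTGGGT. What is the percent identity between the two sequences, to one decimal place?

83.9%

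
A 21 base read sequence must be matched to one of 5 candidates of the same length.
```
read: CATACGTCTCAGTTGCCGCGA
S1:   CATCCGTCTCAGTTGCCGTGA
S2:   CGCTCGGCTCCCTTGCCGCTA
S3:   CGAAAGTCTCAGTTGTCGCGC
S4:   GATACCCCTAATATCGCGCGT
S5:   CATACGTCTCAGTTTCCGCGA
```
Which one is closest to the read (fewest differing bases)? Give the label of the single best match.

S5

S1 differs at 2 bases; S2 differs at 7 bases; S3 differs at 5 bases; S4 differs at 9 bases; S5 differs at 1 base. The closest is S5.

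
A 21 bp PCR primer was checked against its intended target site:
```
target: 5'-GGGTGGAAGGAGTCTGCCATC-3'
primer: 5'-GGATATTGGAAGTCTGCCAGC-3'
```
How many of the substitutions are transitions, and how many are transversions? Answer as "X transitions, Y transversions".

Transitions (purine↔purine or pyrimidine↔pyrimidine): 3 G→A, 5 G→A, 8 A→G, 10 G→A.
Transversions (purine↔pyrimidine): 6 G→T, 7 A→T, 20 T→G.

4 transitions, 3 transversions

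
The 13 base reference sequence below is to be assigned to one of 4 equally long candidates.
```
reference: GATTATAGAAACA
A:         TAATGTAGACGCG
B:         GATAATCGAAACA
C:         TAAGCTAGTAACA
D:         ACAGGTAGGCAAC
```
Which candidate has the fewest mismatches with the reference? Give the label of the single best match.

B

A differs at 6 bases; B differs at 2 bases; C differs at 5 bases; D differs at 9 bases. The closest is B.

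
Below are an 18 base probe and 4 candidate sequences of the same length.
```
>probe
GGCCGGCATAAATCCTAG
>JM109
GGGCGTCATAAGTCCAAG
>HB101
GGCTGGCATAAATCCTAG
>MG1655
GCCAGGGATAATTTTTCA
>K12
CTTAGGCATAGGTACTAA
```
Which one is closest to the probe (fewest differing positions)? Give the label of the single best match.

HB101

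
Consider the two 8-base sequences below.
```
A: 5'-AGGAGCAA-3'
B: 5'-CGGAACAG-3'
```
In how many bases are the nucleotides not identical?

3

The sequences differ at bases 1, 5, 8 (1-based) — 3 in total.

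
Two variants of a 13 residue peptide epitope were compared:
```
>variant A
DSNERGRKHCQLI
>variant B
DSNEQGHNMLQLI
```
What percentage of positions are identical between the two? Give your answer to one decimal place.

Mismatches at positions 5, 7, 8, 9, 10 (1-based): 5 of 13.
Identical positions: 8/13 = 61.54% → 61.5%.

61.5%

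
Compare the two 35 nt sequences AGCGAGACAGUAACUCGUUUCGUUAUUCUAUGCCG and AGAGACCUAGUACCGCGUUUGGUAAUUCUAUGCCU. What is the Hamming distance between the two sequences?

9

Comparing position by position, 9 sites differ: 3 (C/A), 6 (G/C), 7 (A/C), 8 (C/U), 13 (A/C), 15 (U/G), 21 (C/G), 24 (U/A), 35 (G/U).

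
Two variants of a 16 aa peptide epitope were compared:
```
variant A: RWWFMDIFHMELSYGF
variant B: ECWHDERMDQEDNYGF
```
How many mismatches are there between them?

11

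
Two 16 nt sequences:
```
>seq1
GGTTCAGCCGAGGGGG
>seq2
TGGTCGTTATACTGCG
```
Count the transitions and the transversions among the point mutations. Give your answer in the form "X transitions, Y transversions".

2 transitions, 8 transversions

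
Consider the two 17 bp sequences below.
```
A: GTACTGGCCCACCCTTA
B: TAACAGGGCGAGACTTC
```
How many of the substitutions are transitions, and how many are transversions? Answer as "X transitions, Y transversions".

0 transitions, 8 transversions

Transitions (purine↔purine or pyrimidine↔pyrimidine): none.
Transversions (purine↔pyrimidine): 1 G→T, 2 T→A, 5 T→A, 8 C→G, 10 C→G, 12 C→G, 13 C→A, 17 A→C.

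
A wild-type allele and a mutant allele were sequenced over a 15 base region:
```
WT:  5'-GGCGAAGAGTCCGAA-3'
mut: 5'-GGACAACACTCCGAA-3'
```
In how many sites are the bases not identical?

4

The sequences differ at sites 3, 4, 7, 9 (1-based) — 4 in total.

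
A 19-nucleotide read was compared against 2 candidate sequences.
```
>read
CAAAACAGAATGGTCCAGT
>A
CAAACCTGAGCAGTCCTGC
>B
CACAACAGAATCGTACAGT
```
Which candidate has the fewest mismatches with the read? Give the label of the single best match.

Hamming distances to read — A: 7; B: 3.
Smallest is B with 3 mismatches.

B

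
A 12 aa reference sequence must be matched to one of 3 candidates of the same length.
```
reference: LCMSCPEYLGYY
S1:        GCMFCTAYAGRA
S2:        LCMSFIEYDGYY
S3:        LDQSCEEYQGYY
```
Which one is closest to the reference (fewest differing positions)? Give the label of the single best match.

Hamming distances to reference — S1: 7; S2: 3; S3: 4.
Smallest is S2 with 3 mismatches.

S2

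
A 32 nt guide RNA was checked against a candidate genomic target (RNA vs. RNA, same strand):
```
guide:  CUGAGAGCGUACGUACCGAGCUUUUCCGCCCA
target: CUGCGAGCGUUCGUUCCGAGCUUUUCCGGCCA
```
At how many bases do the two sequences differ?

4

Mismatches (1-based): base 4: A→C; base 11: A→U; base 15: A→U; base 29: C→G.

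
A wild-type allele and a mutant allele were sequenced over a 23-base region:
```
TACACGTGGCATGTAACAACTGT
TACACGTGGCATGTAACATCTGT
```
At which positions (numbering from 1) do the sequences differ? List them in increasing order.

19

Scanning 1-based: 19: A/T.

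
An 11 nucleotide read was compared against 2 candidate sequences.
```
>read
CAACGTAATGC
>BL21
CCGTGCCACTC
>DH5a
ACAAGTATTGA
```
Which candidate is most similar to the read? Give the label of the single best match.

BL21 differs at 7 sites; DH5a differs at 5 sites. The closest is DH5a.

DH5a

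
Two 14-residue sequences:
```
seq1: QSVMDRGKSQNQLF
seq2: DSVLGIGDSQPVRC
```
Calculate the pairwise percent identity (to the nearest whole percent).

36%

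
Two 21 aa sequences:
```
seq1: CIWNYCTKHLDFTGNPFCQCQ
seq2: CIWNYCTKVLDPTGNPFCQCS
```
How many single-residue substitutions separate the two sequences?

3

Mismatches (1-based): residue 9: H→V; residue 12: F→P; residue 21: Q→S.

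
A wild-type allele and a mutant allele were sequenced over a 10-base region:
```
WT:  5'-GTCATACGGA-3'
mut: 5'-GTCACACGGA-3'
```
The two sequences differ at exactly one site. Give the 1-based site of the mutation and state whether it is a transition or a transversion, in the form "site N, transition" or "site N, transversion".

site 5, transition

Site 5 changes T→C. T is a pyrimidine and C is a pyrimidine, so this is a transition.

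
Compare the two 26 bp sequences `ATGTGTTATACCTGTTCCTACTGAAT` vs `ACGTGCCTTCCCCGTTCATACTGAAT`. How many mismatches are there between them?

Comparing position by position, 7 positions differ: 2 (T/C), 6 (T/C), 7 (T/C), 8 (A/T), 10 (A/C), 13 (T/C), 18 (C/A).

7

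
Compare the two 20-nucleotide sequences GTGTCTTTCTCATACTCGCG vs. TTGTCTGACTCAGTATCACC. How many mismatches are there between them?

Comparing position by position, 8 sites differ: 1 (G/T), 7 (T/G), 8 (T/A), 13 (T/G), 14 (A/T), 15 (C/A), 18 (G/A), 20 (G/C).

8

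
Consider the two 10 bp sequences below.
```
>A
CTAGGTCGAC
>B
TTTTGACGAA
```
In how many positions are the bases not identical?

The sequences differ at positions 1, 3, 4, 6, 10 (1-based) — 5 in total.

5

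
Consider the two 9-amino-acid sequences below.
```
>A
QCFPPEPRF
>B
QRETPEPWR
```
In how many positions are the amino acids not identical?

5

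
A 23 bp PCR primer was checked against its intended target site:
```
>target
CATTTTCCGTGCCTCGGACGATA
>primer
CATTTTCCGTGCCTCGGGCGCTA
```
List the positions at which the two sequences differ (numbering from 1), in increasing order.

18, 21

Scanning 1-based: 18: A/G; 21: A/C.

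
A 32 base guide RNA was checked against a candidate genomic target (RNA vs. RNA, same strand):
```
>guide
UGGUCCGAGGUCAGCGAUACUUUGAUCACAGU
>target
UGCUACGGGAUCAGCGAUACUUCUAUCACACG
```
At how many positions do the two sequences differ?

8

The sequences differ at positions 3, 5, 8, 10, 23, 24, 31, 32 (1-based) — 8 in total.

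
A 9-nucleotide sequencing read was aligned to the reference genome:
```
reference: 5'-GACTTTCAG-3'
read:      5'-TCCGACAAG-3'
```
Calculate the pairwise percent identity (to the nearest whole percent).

6 positions differ (1, 2, 4, 5, 6, 7), so 3 of 9 match: 3/9 = 33.33%.

33%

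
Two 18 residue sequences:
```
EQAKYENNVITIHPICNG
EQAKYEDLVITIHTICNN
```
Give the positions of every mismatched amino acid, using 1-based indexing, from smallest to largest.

Differences at position 7 (N→D), position 8 (N→L), position 14 (P→T), position 18 (G→N).

7, 8, 14, 18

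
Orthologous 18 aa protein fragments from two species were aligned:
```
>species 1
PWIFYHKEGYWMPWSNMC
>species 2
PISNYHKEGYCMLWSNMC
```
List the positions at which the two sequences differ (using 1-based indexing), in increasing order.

Scanning 1-based: 2: W/I; 3: I/S; 4: F/N; 11: W/C; 13: P/L.

2, 3, 4, 11, 13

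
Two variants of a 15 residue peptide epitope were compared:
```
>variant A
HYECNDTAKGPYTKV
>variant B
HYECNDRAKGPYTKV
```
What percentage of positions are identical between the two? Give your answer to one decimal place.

Mismatch at position 7 (1-based): 1 of 15.
Identical positions: 14/15 = 93.33% → 93.3%.

93.3%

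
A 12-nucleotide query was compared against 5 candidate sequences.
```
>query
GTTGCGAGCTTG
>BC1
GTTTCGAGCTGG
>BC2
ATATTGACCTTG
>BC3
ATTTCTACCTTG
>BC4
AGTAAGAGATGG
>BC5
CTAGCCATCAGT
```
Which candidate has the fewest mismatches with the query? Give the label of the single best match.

BC1 differs at 2 positions; BC2 differs at 5 positions; BC3 differs at 4 positions; BC4 differs at 6 positions; BC5 differs at 7 positions. The closest is BC1.

BC1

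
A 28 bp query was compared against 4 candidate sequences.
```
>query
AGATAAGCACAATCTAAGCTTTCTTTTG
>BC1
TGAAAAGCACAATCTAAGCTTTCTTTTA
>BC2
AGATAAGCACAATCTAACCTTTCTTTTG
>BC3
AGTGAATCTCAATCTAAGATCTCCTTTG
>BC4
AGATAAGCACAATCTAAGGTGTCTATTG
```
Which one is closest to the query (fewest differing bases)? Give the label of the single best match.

BC1 differs at 3 bases; BC2 differs at 1 base; BC3 differs at 7 bases; BC4 differs at 3 bases. The closest is BC2.

BC2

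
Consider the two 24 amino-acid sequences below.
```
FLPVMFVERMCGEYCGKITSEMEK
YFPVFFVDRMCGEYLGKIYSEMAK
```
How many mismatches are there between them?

The sequences differ at residues 1, 2, 5, 8, 15, 19, 23 (1-based) — 7 in total.

7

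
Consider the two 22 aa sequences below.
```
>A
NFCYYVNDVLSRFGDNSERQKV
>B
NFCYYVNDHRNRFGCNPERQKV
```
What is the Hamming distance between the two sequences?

Comparing position by position, 5 residues differ: 9 (V/H), 10 (L/R), 11 (S/N), 15 (D/C), 17 (S/P).

5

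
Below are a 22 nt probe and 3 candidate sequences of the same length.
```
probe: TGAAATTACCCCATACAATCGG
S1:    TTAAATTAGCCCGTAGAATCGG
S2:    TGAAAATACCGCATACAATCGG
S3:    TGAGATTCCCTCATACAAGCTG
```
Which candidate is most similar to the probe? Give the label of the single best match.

S2

Hamming distances to probe — S1: 4; S2: 2; S3: 5.
Smallest is S2 with 2 mismatches.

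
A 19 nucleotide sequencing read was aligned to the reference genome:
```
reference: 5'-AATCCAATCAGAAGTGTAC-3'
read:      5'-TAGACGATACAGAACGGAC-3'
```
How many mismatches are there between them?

11

Comparing position by position, 11 bases differ: 1 (A/T), 3 (T/G), 4 (C/A), 6 (A/G), 9 (C/A), 10 (A/C), 11 (G/A), 12 (A/G), 14 (G/A), 15 (T/C), 17 (T/G).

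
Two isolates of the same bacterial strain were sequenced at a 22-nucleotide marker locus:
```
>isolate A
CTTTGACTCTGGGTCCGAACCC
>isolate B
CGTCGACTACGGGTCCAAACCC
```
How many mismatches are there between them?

Mismatches (1-based): base 2: T→G; base 4: T→C; base 9: C→A; base 10: T→C; base 17: G→A.

5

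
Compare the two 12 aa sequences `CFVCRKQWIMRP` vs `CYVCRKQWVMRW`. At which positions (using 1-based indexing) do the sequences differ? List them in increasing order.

Scanning 1-based: 2: F/Y; 9: I/V; 12: P/W.

2, 9, 12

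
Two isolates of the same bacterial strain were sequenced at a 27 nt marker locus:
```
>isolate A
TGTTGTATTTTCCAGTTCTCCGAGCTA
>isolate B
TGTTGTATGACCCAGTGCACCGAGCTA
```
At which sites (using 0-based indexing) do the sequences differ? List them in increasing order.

8, 9, 10, 16, 18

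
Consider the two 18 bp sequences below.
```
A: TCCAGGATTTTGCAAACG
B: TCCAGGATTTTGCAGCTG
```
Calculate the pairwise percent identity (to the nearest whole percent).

83%

Mismatches at positions 15, 16, 17 (1-based): 3 of 18.
Identical positions: 15/18 = 83.33% → 83%.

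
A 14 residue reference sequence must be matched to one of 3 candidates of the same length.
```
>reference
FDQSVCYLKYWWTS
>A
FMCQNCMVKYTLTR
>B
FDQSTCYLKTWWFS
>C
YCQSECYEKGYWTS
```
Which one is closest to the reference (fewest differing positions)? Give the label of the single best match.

B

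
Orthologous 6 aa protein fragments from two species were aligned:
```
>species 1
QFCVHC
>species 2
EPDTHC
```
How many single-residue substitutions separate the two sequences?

Comparing position by position, 4 residues differ: 1 (Q/E), 2 (F/P), 3 (C/D), 4 (V/T).

4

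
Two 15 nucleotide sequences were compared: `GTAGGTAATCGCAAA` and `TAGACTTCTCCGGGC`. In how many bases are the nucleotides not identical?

The sequences differ at bases 1, 2, 3, 4, 5, 7, 8, 11, 12, 13, 14, 15 (1-based) — 12 in total.

12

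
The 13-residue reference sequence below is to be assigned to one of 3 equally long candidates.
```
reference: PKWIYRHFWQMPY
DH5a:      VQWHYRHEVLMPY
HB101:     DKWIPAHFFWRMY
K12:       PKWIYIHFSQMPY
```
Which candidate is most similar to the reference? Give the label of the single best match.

DH5a differs at 6 positions; HB101 differs at 7 positions; K12 differs at 2 positions. The closest is K12.

K12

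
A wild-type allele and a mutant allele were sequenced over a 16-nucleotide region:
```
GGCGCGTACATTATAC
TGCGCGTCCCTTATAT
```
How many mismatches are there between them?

4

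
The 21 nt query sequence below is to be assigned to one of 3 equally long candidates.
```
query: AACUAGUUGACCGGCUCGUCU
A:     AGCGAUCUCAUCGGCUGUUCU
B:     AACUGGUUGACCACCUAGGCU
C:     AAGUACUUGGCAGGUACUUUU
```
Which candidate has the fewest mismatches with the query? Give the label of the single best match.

B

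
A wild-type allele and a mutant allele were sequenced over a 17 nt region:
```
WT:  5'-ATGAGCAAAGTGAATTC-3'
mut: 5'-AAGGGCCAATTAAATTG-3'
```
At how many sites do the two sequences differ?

Mismatches (1-based): site 2: T→A; site 4: A→G; site 7: A→C; site 10: G→T; site 12: G→A; site 17: C→G.

6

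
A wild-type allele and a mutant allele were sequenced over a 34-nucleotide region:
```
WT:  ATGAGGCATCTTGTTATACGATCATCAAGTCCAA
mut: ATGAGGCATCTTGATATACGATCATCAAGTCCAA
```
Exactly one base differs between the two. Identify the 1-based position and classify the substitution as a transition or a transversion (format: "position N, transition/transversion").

position 14, transversion

Position 14 changes T→A. T is a pyrimidine and A is a purine, so this is a transversion.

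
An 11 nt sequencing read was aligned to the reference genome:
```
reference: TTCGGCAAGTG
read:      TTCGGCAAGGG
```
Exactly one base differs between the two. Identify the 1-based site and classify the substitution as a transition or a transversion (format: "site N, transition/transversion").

site 10, transversion

Site 10 changes T→G. T is a pyrimidine and G is a purine, so this is a transversion.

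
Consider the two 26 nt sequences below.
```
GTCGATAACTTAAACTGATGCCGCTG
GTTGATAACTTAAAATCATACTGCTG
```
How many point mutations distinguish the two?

The sequences differ at positions 3, 15, 17, 20, 22 (1-based) — 5 in total.

5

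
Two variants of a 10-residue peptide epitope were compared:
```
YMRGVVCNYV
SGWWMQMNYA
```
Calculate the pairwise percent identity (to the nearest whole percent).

20%

Mismatches at positions 1, 2, 3, 4, 5, 6, 7, 10 (1-based): 8 of 10.
Identical positions: 2/10 = 20% → 20%.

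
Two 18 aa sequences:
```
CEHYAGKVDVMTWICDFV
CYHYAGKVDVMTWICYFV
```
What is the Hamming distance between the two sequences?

2

Mismatches (1-based): residue 2: E→Y; residue 16: D→Y.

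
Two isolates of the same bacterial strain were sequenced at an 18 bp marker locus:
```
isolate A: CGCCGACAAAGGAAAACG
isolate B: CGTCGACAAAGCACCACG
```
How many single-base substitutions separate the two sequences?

Mismatches (1-based): site 3: C→T; site 12: G→C; site 14: A→C; site 15: A→C.

4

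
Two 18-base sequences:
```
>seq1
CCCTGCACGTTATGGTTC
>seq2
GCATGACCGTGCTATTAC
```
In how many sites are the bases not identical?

9

Comparing position by position, 9 sites differ: 1 (C/G), 3 (C/A), 6 (C/A), 7 (A/C), 11 (T/G), 12 (A/C), 14 (G/A), 15 (G/T), 17 (T/A).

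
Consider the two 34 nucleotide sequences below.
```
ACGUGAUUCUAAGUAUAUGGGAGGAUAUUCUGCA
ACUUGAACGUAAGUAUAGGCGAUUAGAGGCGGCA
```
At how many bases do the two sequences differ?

12

The sequences differ at bases 3, 7, 8, 9, 18, 20, 23, 24, 26, 28, 29, 31 (1-based) — 12 in total.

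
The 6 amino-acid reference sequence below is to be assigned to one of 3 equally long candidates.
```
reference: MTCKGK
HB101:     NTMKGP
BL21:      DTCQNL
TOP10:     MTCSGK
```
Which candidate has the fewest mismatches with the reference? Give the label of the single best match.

Hamming distances to reference — HB101: 3; BL21: 4; TOP10: 1.
Smallest is TOP10 with 1 mismatch.

TOP10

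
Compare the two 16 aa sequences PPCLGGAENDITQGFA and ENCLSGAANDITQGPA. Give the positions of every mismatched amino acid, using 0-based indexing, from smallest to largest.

Scanning 0-based: 0: P/E; 1: P/N; 4: G/S; 7: E/A; 14: F/P.

0, 1, 4, 7, 14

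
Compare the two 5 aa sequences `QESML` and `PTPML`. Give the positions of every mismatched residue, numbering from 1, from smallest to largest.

1, 2, 3

Scanning 1-based: 1: Q/P; 2: E/T; 3: S/P.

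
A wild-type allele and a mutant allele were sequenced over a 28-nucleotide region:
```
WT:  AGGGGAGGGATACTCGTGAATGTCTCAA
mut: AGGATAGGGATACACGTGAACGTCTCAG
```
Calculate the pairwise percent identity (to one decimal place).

Mismatches at positions 4, 5, 14, 21, 28 (1-based): 5 of 28.
Identical positions: 23/28 = 82.14% → 82.1%.

82.1%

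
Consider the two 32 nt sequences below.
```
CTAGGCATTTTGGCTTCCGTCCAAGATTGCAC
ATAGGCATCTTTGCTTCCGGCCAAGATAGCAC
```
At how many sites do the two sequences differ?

Comparing position by position, 5 sites differ: 1 (C/A), 9 (T/C), 12 (G/T), 20 (T/G), 28 (T/A).

5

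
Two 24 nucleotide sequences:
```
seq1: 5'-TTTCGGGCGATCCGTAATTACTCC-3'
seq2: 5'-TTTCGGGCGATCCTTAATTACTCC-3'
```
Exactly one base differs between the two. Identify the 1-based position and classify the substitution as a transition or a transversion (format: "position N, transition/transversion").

position 14, transversion

The sequences differ only at position 14: G→T (purine→pyrimidine), a transversion.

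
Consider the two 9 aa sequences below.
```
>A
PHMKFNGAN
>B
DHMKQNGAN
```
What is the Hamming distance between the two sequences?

Comparing position by position, 2 residues differ: 1 (P/D), 5 (F/Q).

2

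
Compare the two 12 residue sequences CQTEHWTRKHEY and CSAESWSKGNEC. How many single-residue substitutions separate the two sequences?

Comparing position by position, 8 residues differ: 2 (Q/S), 3 (T/A), 5 (H/S), 7 (T/S), 8 (R/K), 9 (K/G), 10 (H/N), 12 (Y/C).

8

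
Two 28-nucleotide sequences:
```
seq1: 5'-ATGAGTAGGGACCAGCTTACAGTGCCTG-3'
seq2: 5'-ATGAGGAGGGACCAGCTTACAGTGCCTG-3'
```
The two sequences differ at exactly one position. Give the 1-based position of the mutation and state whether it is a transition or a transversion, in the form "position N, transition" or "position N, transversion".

The sequences differ only at position 6: T→G (pyrimidine→purine), a transversion.

position 6, transversion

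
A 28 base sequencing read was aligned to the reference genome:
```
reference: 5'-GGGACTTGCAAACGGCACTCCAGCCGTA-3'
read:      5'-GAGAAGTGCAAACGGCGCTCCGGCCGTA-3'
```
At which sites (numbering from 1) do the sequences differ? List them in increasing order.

2, 5, 6, 17, 22

Scanning 1-based: 2: G/A; 5: C/A; 6: T/G; 17: A/G; 22: A/G.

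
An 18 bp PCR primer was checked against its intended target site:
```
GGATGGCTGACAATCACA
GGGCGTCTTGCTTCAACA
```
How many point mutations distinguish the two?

Comparing position by position, 9 bases differ: 3 (A/G), 4 (T/C), 6 (G/T), 9 (G/T), 10 (A/G), 12 (A/T), 13 (A/T), 14 (T/C), 15 (C/A).

9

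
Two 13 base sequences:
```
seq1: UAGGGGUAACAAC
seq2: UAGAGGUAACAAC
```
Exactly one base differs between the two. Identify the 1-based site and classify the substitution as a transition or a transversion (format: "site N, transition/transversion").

site 4, transition

Site 4 changes G→A. G is a purine and A is a purine, so this is a transition.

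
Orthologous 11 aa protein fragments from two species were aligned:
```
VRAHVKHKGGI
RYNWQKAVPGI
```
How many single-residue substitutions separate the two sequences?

Comparing position by position, 8 positions differ: 1 (V/R), 2 (R/Y), 3 (A/N), 4 (H/W), 5 (V/Q), 7 (H/A), 8 (K/V), 9 (G/P).

8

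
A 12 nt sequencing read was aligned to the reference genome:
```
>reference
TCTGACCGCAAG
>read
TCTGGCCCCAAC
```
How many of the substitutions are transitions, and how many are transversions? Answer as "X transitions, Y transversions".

1 transition, 2 transversions

Transitions (purine↔purine or pyrimidine↔pyrimidine): 5 A→G.
Transversions (purine↔pyrimidine): 8 G→C, 12 G→C.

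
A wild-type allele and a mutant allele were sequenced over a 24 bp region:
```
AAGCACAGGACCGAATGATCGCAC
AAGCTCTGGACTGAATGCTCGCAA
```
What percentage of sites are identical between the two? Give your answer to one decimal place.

79.2%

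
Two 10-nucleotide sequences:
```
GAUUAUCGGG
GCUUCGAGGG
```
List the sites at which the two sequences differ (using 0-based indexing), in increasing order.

1, 4, 5, 6

Differences at site 1 (A→C), site 4 (A→C), site 5 (U→G), site 6 (C→A).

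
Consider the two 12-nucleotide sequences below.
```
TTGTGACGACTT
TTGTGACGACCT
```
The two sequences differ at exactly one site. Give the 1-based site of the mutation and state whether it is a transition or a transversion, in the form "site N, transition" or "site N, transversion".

The sequences differ only at site 11: T→C (pyrimidine→pyrimidine), a transition.

site 11, transition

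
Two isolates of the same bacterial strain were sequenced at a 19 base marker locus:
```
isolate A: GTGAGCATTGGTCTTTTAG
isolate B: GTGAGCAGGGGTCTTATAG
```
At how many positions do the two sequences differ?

3

The sequences differ at positions 8, 9, 16 (1-based) — 3 in total.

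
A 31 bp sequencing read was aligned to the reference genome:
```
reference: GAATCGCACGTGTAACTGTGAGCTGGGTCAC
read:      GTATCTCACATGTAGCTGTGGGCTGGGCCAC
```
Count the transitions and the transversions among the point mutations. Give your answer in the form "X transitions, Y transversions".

Transitions (purine↔purine or pyrimidine↔pyrimidine): 10 G→A, 15 A→G, 21 A→G, 28 T→C.
Transversions (purine↔pyrimidine): 2 A→T, 6 G→T.

4 transitions, 2 transversions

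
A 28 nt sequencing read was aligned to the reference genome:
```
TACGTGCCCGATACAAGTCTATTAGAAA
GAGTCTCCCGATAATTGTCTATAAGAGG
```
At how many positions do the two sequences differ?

11

Comparing position by position, 11 positions differ: 1 (T/G), 3 (C/G), 4 (G/T), 5 (T/C), 6 (G/T), 14 (C/A), 15 (A/T), 16 (A/T), 23 (T/A), 27 (A/G), 28 (A/G).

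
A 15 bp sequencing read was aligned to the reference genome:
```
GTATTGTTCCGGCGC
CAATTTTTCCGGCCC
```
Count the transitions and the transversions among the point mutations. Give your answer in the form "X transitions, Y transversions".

0 transitions, 4 transversions

Transitions (purine↔purine or pyrimidine↔pyrimidine): none.
Transversions (purine↔pyrimidine): 1 G→C, 2 T→A, 6 G→T, 14 G→C.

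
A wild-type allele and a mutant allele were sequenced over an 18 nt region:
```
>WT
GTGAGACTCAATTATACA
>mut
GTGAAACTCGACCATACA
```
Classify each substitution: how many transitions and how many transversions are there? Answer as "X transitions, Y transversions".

Mismatches (1-based):
site 5: G→A (purine→purine, transition)
site 10: A→G (purine→purine, transition)
site 12: T→C (pyrimidine→pyrimidine, transition)
site 13: T→C (pyrimidine→pyrimidine, transition)

4 transitions, 0 transversions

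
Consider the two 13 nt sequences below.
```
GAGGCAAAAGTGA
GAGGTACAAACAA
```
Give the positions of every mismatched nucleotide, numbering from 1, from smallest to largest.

Scanning 1-based: 5: C/T; 7: A/C; 10: G/A; 11: T/C; 12: G/A.

5, 7, 10, 11, 12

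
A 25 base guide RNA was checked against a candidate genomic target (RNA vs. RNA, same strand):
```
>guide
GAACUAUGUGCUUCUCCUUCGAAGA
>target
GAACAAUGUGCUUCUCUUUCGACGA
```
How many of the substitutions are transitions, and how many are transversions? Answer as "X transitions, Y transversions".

Transitions (purine↔purine or pyrimidine↔pyrimidine): 17 C→U.
Transversions (purine↔pyrimidine): 5 U→A, 23 A→C.

1 transition, 2 transversions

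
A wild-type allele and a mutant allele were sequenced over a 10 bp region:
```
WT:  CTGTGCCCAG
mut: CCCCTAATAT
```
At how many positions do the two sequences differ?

Comparing position by position, 8 positions differ: 2 (T/C), 3 (G/C), 4 (T/C), 5 (G/T), 6 (C/A), 7 (C/A), 8 (C/T), 10 (G/T).

8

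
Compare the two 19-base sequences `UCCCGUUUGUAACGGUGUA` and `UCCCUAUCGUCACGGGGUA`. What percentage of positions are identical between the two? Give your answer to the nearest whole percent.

5 positions differ (5, 6, 8, 11, 16), so 14 of 19 match: 14/19 = 73.68%.

74%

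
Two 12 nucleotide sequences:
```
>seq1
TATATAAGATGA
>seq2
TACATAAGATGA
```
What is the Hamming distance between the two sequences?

The sequences differ at sites 3 (1-based) — 1 in total.

1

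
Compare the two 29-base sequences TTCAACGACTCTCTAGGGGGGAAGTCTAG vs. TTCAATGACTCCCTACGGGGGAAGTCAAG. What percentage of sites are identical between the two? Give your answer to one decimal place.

4 positions differ (6, 12, 16, 27), so 25 of 29 match: 25/29 = 86.21%.

86.2%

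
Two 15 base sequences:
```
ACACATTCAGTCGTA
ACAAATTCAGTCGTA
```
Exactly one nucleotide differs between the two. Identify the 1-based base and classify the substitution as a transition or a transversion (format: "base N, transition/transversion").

The sequences differ only at base 4: C→A (pyrimidine→purine), a transversion.

base 4, transversion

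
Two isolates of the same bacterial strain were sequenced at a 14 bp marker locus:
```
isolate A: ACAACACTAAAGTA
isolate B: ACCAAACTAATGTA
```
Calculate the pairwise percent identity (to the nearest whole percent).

79%

3 positions differ (3, 5, 11), so 11 of 14 match: 11/14 = 78.57%.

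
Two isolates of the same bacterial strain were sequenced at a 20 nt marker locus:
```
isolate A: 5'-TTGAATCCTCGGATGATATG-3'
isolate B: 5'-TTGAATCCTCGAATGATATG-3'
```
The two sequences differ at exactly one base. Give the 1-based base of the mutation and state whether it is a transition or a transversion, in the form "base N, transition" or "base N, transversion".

base 12, transition

Base 12 changes G→A. G is a purine and A is a purine, so this is a transition.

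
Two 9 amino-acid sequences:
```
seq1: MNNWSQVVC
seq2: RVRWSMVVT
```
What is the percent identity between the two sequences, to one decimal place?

44.4%

Mismatches at positions 1, 2, 3, 6, 9 (1-based): 5 of 9.
Identical positions: 4/9 = 44.44% → 44.4%.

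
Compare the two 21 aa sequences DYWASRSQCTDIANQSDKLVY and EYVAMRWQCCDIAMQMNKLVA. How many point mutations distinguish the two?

9

The sequences differ at residues 1, 3, 5, 7, 10, 14, 16, 17, 21 (1-based) — 9 in total.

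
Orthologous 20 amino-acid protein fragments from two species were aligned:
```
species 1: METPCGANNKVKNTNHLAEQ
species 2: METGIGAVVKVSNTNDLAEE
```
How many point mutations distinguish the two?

7

Mismatches (1-based): residue 4: P→G; residue 5: C→I; residue 8: N→V; residue 9: N→V; residue 12: K→S; residue 16: H→D; residue 20: Q→E.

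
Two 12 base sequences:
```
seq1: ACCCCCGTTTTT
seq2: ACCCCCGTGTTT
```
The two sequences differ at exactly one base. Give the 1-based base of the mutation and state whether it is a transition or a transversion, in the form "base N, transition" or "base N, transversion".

Base 9 changes T→G. T is a pyrimidine and G is a purine, so this is a transversion.

base 9, transversion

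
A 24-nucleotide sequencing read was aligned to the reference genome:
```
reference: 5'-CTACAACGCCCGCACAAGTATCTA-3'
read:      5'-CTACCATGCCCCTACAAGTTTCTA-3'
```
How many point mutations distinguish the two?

5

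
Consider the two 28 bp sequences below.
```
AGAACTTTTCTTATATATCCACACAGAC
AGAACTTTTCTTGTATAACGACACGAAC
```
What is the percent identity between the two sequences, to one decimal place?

82.1%

5 positions differ (13, 18, 20, 25, 26), so 23 of 28 match: 23/28 = 82.14%.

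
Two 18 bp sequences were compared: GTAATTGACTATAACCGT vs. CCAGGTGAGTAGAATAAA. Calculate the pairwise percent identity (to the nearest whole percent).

44%

10 positions differ (1, 2, 4, 5, 9, 12, 15, 16, 17, 18), so 8 of 18 match: 8/18 = 44.44%.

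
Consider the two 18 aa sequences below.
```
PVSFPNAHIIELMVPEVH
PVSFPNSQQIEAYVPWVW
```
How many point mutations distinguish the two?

The sequences differ at residues 7, 8, 9, 12, 13, 16, 18 (1-based) — 7 in total.

7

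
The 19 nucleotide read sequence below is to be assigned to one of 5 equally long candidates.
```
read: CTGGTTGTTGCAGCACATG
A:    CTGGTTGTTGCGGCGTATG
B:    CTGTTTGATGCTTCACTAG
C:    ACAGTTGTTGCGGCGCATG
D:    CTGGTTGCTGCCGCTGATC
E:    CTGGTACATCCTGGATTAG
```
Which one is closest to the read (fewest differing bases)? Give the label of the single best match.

A differs at 3 bases; B differs at 6 bases; C differs at 5 bases; D differs at 5 bases; E differs at 9 bases. The closest is A.

A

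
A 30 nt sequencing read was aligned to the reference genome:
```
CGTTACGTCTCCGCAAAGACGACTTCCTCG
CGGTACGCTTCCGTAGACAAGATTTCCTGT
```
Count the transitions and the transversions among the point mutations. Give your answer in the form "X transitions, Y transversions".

5 transitions, 5 transversions

Mismatches (1-based):
site 3: T→G (pyrimidine→purine, transversion)
site 8: T→C (pyrimidine→pyrimidine, transition)
site 9: C→T (pyrimidine→pyrimidine, transition)
site 14: C→T (pyrimidine→pyrimidine, transition)
site 16: A→G (purine→purine, transition)
site 18: G→C (purine→pyrimidine, transversion)
site 20: C→A (pyrimidine→purine, transversion)
site 23: C→T (pyrimidine→pyrimidine, transition)
site 29: C→G (pyrimidine→purine, transversion)
site 30: G→T (purine→pyrimidine, transversion)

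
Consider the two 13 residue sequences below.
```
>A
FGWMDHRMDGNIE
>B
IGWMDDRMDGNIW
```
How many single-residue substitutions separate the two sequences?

3

The sequences differ at residues 1, 6, 13 (1-based) — 3 in total.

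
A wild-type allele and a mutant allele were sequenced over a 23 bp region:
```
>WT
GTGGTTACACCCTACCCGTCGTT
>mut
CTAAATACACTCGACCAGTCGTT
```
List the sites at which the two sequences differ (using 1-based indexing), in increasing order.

Differences at site 1 (G→C), site 3 (G→A), site 4 (G→A), site 5 (T→A), site 11 (C→T), site 13 (T→G), site 17 (C→A).

1, 3, 4, 5, 11, 13, 17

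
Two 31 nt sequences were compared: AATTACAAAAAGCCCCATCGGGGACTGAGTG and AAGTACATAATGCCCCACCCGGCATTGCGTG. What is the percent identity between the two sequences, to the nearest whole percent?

Mismatches at positions 3, 8, 11, 18, 20, 23, 25, 28 (1-based): 8 of 31.
Identical positions: 23/31 = 74.19% → 74%.

74%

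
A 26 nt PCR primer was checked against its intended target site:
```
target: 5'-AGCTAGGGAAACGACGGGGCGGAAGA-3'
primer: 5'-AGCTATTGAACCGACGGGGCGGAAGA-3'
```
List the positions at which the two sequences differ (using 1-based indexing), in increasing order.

6, 7, 11

Differences at position 6 (G→T), position 7 (G→T), position 11 (A→C).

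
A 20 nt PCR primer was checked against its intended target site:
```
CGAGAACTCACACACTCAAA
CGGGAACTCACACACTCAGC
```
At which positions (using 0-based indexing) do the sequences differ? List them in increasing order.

Scanning 0-based: 2: A/G; 18: A/G; 19: A/C.

2, 18, 19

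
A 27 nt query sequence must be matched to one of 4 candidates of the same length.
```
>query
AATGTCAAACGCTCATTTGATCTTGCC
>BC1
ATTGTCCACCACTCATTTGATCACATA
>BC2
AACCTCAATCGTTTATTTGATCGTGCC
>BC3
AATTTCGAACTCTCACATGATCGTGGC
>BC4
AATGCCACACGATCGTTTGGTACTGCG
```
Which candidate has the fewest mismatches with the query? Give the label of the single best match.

BC1 differs at 9 positions; BC2 differs at 6 positions; BC3 differs at 7 positions; BC4 differs at 8 positions. The closest is BC2.

BC2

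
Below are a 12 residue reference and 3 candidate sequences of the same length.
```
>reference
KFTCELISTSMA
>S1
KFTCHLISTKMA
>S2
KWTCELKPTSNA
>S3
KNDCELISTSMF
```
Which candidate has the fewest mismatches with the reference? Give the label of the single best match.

S1

S1 differs at 2 residues; S2 differs at 4 residues; S3 differs at 3 residues. The closest is S1.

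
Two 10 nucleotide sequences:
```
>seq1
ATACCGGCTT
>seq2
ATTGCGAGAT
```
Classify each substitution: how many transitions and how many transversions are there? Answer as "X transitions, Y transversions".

1 transition, 4 transversions

Transitions (purine↔purine or pyrimidine↔pyrimidine): 7 G→A.
Transversions (purine↔pyrimidine): 3 A→T, 4 C→G, 8 C→G, 9 T→A.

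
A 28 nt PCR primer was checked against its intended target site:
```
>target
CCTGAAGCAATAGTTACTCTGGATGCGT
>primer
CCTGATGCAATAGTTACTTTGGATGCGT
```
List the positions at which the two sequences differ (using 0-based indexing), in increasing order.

Differences at position 5 (A→T), position 18 (C→T).

5, 18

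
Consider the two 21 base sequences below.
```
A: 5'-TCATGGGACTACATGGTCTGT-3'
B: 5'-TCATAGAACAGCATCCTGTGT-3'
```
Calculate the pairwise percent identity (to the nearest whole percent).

67%

7 positions differ (5, 7, 10, 11, 15, 16, 18), so 14 of 21 match: 14/21 = 66.67%.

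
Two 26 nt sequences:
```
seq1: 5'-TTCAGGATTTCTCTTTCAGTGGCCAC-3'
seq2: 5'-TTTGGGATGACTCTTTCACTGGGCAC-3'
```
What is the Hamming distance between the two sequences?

The sequences differ at sites 3, 4, 9, 10, 19, 23 (1-based) — 6 in total.

6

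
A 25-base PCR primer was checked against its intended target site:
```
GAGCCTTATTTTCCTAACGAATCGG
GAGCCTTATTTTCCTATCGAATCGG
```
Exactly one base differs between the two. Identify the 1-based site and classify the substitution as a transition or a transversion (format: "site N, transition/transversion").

The sequences differ only at site 17: A→T (purine→pyrimidine), a transversion.

site 17, transversion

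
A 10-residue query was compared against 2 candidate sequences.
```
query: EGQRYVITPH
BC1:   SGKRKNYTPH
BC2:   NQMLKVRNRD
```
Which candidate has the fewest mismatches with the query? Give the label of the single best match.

Hamming distances to query — BC1: 5; BC2: 9.
Smallest is BC1 with 5 mismatches.

BC1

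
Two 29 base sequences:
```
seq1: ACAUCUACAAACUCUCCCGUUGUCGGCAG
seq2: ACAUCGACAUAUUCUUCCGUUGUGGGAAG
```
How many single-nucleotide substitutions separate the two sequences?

6

Mismatches (1-based): site 6: U→G; site 10: A→U; site 12: C→U; site 16: C→U; site 24: C→G; site 27: C→A.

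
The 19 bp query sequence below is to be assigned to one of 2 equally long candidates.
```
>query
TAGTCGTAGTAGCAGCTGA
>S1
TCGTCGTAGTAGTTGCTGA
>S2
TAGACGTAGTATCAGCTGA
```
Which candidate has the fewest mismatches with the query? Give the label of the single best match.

S2

S1 differs at 3 bases; S2 differs at 2 bases. The closest is S2.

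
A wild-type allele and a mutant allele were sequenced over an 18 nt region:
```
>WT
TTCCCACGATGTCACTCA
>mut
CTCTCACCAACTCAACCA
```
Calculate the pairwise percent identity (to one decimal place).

7 positions differ (1, 4, 8, 10, 11, 15, 16), so 11 of 18 match: 11/18 = 61.11%.

61.1%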